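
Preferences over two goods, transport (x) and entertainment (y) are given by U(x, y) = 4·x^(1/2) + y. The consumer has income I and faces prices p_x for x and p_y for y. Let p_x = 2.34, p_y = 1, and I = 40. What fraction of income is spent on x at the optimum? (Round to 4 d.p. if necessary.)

Utility is quasi-linear in y; the FOC for x is 2/√x = p_x/p_y.
Thus x* = (2·p_y/p_x)² — independent of I — with the rest of income spent on y.
Plugging in: x* = (2·1/2.34)² = 0.7305, y* = 38.2906.
Expenditure on x: 2.34·0.7305 = 1.7094; share = 0.0427.

share on x = 0.0427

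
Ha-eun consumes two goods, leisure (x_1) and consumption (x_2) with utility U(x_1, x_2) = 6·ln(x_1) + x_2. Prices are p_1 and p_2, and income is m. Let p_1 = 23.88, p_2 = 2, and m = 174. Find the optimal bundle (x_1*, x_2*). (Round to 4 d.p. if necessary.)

x_1* = 0.5025, x_2* = 81

Set MRS = p_1/p_2: (6/x_1)/1 = p_1/p_2.
So x_1*(p_1,p_2) = 6·p_2/p_1, independent of income; and x_2* = (m − 6·p_2)/p_2.
At the given prices: x_1* = 6·2/23.88 = 0.5025, and x_2* = 81.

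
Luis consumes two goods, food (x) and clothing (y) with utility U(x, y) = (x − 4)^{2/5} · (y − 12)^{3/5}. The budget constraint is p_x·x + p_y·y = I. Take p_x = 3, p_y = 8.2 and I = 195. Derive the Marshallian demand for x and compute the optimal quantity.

MRS = (2/3)·(y−12)/(x−4). Tangency with p_x/p_y gives y−12 = (3/2)·(p_x/p_y)·(x−4).
Substituting into the budget: x* = 4 + 0.4·(I − 4·p_x − 12·p_y)/p_x, and y* = 12 + 0.6·(…)/p_y.
Discretionary income = 195 − 4·3 − 12·8.2 = 84.6; x* = 4 + 0.4·84.6/3 = 15.28.

x* = 15.28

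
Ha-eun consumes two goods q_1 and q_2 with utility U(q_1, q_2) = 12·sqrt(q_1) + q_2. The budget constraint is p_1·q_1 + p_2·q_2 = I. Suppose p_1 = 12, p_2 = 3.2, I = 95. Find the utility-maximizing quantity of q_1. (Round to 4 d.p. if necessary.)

MU_q_1 = 6/√q_1, MU_q_2 = 1. Tangency: 6/√q_1 = p_1/p_2.
Solve: √q_1 = 6·p_2/p_1, so q_1*(p_1,p_2) = (6·p_2/p_1)², and q_2* = (I − p_1·q_1*)/p_2.
Plugging in: q_1* = (6·3.2/12)² = 2.56.

q_1* = 2.56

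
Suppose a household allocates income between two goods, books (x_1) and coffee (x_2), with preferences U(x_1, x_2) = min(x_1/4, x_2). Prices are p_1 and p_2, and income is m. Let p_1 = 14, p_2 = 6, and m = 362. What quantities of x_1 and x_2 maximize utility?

x_1* = 23.3548, x_2* = 5.8387

Leontief preferences: the optimum is at the kink where x_1/4 = x_2/1, i.e. x_2 = (1/4)·x_1.
Budget: p_1·x_1 + p_2·(1/4)·x_1 = m, so (4·p_1 + p_2)·x_1 = 4·m.
Demand: x_1*(p_1,p_2,m) = 4·m/(4·p_1 + p_2), x_2* = m/(4·p_1 + p_2).
Here 4·14 + 6 = 62, giving x_1* = 23.3548 and x_2* = 5.8387.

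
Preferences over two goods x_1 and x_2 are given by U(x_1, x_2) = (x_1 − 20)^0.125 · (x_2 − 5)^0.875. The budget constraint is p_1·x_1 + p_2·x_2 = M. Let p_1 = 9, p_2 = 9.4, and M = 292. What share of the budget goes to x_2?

share on x_2 = 0.3557

This is Cobb-Douglas in (x_1−20, x_2−5): tangency gives 0.125·p_2·(x_2−5) = 0.875·p_1·(x_1−20).
After buying the subsistence bundle (20, 5), a share 0.125 of the remaining income goes to x_1: x_1* = 20 + 0.125·(M − 20p_1 − 5p_2)/p_1.
Discretionary income = 292 − 20·9 − 5·9.4 = 65; x_1* = 20 + 0.125·65/9 = 20.9028; x_2* = 5 + 0.875·65/9.4 = 11.0505.
Expenditure on x_2: 9.4·11.0505 = 103.875; share = 0.3557.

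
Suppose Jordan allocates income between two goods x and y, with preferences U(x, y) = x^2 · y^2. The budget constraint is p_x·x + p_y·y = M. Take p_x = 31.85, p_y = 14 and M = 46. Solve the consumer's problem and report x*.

MU_x/MU_y = (2·y)/(2·x); tangency sets this equal to p_x/p_y.
So 2·p_y·y = 2·p_x·x; combined with the budget, a share 0.5 of income goes to x.
Demand: x*(p_x,p_y,M) = 0.5·M/p_x and y* = 0.5·M/p_y.
At p_x=31.85, p_y=14, M=46: x* = 0.5·46/31.85 = 0.7221.

x* = 0.7221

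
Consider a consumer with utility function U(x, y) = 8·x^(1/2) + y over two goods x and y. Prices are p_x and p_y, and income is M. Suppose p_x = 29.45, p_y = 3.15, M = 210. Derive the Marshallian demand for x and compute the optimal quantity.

x* = 0.1831

Utility is quasi-linear in y; the FOC for x is 4/√x = p_x/p_y.
Thus x* = (4·p_y/p_x)² — independent of M — with the rest of income spent on y.
Plugging in: x* = (4·3.15/29.45)² = 0.1831.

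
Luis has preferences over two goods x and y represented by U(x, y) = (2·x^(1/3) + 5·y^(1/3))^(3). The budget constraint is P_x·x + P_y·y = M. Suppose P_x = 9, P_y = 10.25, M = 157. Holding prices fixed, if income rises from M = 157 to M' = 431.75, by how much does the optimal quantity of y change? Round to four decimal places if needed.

With the ratio pinned down, the budget gives x* = M/(P_x + P_y·(y/x)) and y* = (y/x)·x*.
Numerically y/x = 3.25228, so x* = 157/(9 + 10.25·3.25228) = 3.7084 and y* = 3.25228·3.7084 = 12.0609.
At M' = 431.75: y* = 33.1674. Change: 33.1674 − 12.0609 = 21.1065.

Δy* = 21.1065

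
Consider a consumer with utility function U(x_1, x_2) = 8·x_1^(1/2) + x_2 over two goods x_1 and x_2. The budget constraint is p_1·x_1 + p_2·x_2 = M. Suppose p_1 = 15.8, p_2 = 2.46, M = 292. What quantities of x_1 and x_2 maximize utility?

x_1* = 0.3879, x_2* = 116.208

Utility is quasi-linear in x_2; the FOC for x_1 is 4/√x_1 = p_1/p_2.
Thus x_1* = (4·p_2/p_1)² — independent of M — with the rest of income spent on x_2.
Plugging in: x_1* = (4·2.46/15.8)² = 0.3879, x_2* = 116.208.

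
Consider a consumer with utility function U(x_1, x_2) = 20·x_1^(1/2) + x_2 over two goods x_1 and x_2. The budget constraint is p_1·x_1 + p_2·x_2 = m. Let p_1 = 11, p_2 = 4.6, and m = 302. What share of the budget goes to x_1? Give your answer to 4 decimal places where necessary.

share on x_1 = 0.637

MU_x_1 = 10/√x_1, MU_x_2 = 1. Tangency: 10/√x_1 = p_1/p_2.
Thus x_1* = (10·p_2/p_1)² — independent of m — with the rest of income spent on x_2.
Plugging in: x_1* = (10·4.6/11)² = 17.4876, x_2* = 23.834.
Expenditure on x_1: 11·17.4876 = 192.3636; share = 0.637.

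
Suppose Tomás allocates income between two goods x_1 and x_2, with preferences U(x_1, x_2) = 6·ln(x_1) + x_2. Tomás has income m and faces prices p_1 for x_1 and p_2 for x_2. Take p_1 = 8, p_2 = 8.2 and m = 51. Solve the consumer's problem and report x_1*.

x_1* = 6.15

Set MRS = p_1/p_2: (6/x_1)/1 = p_1/p_2.
So x_1*(p_1,p_2) = 6·p_2/p_1, independent of income; and x_2* = (m − 6·p_2)/p_2.
At the given prices: x_1* = 6·8.2/8 = 6.15.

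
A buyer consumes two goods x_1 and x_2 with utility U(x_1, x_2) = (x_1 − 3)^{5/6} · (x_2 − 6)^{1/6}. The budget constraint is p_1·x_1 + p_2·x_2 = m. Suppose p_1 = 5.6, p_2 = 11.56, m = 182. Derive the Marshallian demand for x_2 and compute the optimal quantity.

x_2* = 7.3818

Discretionary income = 182 − 3·5.6 − 6·11.56 = 95.84; x_2* = 6 + 1/6·95.84/11.56 = 7.3818.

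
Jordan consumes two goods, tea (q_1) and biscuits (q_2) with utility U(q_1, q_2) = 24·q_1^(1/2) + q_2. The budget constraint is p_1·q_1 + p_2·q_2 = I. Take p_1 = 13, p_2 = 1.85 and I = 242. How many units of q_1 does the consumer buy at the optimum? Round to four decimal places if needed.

q_1* = 2.9162

Utility is quasi-linear in q_2; the FOC for q_1 is 12/√q_1 = p_1/p_2.
Solve: √q_1 = 12·p_2/p_1, so q_1*(p_1,p_2) = (12·p_2/p_1)², and q_2* = (I − p_1·q_1*)/p_2.
Plugging in: q_1* = (12·1.85/13)² = 2.9162.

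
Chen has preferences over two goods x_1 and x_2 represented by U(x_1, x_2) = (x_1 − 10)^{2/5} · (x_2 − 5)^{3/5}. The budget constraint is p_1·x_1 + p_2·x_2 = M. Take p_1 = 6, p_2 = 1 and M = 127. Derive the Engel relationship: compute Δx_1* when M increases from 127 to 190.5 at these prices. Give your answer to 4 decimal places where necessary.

Δx_1* = 4.2333

This is Cobb-Douglas in (x_1−10, x_2−5): tangency gives 0.4·p_2·(x_2−5) = 0.6·p_1·(x_1−10).
After buying the subsistence bundle (10, 5), a share 0.4 of the remaining income goes to x_1: x_1* = 10 + 0.4·(M − 10p_1 − 5p_2)/p_1.
Discretionary income = 127 − 10·6 − 5·1 = 62; x_1* = 10 + 0.4·62/6 = 14.1333.
At M' = 190.5: x_1* = 18.3667. Change: 18.3667 − 14.1333 = 4.2333.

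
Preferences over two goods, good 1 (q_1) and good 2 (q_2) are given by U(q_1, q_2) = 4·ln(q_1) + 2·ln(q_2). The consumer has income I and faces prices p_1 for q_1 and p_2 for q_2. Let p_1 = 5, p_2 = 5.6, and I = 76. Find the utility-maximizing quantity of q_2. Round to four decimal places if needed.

Tangency: MRS = 2·q_2/q_1 = p_1/p_2.
Rearranging, p_2·q_2 = (1/2)·p_1·q_1. Substituting into the budget gives p_1·q_1·(1 + (1/2)) = I.
Demand: q_1*(p_1,p_2,I) = 2/3·I/p_1 and q_2* = 1/3·I/p_2.
At p_1=5, p_2=5.6, I=76: q_2* = 1/3·76/5.6 = 4.5238.

q_2* = 4.5238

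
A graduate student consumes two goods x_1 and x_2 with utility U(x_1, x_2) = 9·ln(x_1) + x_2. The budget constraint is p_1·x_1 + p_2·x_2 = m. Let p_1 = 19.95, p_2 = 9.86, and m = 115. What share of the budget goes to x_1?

share on x_1 = 0.7717

So x_1*(p_1,p_2) = 9·p_2/p_1, independent of income; and x_2* = (m − 9·p_2)/p_2.
At the given prices: x_1* = 9·9.86/19.95 = 4.4481, and x_2* = 2.6633.
Expenditure on x_1: 19.95·4.4481 = 88.74; share = 0.7717.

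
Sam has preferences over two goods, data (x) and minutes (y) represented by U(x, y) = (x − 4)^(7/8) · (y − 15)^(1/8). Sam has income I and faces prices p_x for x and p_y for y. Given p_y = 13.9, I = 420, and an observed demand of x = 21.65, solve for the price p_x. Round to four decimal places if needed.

p_x = 8.75

Let x' = x−4, y' = y−15. MRS = 7·y'/x' = p_x/p_y.
After buying the subsistence bundle (4, 15), a share 0.875 of the remaining income goes to x: x* = 4 + 0.875·(I − 4p_x − 15p_y)/p_x.
Set x* = 21.65 in the demand function and solve for p_x: p_x = 8.75.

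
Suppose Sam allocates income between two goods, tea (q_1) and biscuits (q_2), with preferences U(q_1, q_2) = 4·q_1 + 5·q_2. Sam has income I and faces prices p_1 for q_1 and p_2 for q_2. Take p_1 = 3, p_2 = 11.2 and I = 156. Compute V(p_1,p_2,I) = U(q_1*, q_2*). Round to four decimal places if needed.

V = 208

Perfect substitutes: compare marginal utility per dollar. 4/p_1 vs 5/p_2 → 1.3333 vs 0.4464.
q_1 gives more utility per dollar, so spend all income on q_1: q_1* = I/p_1, q_2* = 0.
Numerically: q_1* = 52, q_2* = 0.
Utility at the optimum: U(52, 0) = 208.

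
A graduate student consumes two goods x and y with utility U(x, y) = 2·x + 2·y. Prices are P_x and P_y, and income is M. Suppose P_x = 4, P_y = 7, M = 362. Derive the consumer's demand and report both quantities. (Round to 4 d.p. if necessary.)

Linear utility — the consumer picks whichever good has higher MU/price: 2/4 = 0.5 vs 2/7 = 0.2857.
x gives more utility per dollar, so spend all income on x: x* = M/P_x, y* = 0.
Numerically: x* = 90.5, y* = 0.

x* = 90.5, y* = 0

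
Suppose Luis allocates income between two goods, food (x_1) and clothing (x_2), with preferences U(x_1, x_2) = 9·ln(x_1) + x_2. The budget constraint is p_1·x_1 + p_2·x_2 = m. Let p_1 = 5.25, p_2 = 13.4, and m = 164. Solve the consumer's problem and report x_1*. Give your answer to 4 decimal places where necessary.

x_1* = 22.9714

MU_x_1 = 9/x_1, MU_x_2 = 1. Tangency: 9/x_1 = p_1/p_2.
So x_1*(p_1,p_2) = 9·p_2/p_1, independent of income; and x_2* = (m − 9·p_2)/p_2.
At the given prices: x_1* = 9·13.4/5.25 = 22.9714.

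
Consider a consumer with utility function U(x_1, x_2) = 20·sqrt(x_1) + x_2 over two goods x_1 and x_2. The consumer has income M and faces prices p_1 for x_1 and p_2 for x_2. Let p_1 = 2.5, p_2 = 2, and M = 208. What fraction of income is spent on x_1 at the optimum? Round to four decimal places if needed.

share on x_1 = 0.7692

Set MRS = p_1/p_2: 10·x_1^(−1/2) = p_1/p_2.
Solve: √x_1 = 10·p_2/p_1, so x_1*(p_1,p_2) = (10·p_2/p_1)², and x_2* = (M − p_1·x_1*)/p_2.
Plugging in: x_1* = (10·2/2.5)² = 64, x_2* = 24.
Expenditure on x_1: 2.5·64 = 160; share = 0.7692.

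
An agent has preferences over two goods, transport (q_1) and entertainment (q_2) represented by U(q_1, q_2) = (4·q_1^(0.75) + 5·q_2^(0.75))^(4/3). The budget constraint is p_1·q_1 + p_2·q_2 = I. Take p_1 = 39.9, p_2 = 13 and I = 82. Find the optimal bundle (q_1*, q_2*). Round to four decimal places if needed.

Substitute q_2 = (q_2/q_1)·q_1 into the budget: q_1* = I/(p_1 + p_2·(q_2/q_1)).
Numerically q_2/q_1 = 216.649767, so q_1* = 82/(39.9 + 13·216.649767) = 0.0287 and q_2* = 216.649767·0.0287 = 6.2196.

q_1* = 0.0287, q_2* = 6.2196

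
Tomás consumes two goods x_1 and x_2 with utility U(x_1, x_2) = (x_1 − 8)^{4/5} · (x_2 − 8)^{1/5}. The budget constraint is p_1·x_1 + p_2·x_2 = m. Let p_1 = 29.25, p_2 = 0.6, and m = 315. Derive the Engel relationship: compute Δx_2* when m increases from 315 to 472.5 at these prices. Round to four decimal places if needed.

Δx_2* = 52.5

MRS = 4·(x_2−8)/(x_1−8). Tangency with p_1/p_2 gives x_2−8 = (1/4)·(p_1/p_2)·(x_1−8).
Substituting into the budget: x_1* = 8 + 0.8·(m − 8·p_1 − 8·p_2)/p_1, and x_2* = 8 + 0.2·(…)/p_2.
Discretionary income = 315 − 8·29.25 − 8·0.6 = 76.2; x_2* = 8 + 0.2·76.2/0.6 = 33.4.
At m' = 472.5: x_2* = 85.9. Change: 85.9 − 33.4 = 52.5.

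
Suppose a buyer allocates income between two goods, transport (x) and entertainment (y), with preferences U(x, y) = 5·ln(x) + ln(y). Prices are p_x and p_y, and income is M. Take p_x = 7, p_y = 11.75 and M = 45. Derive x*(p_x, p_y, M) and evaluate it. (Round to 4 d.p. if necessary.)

x* = 5.3571

The MRS is 5·y/x. Set MRS = p_x/p_y.
Rearranging, p_y·y = (1/5)·p_x·x. Substituting into the budget gives p_x·x·(1 + (1/5)) = M.
Demand: x*(p_x,p_y,M) = 5/6·M/p_x and y* = 1/6·M/p_y.
At p_x=7, p_y=11.75, M=45: x* = 5/6·45/7 = 5.3571.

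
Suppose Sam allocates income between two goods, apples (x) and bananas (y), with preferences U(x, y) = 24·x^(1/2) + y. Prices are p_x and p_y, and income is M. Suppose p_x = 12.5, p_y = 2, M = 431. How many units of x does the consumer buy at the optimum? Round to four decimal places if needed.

x* = 3.6864

Thus x* = (12·p_y/p_x)² — independent of M — with the rest of income spent on y.
Plugging in: x* = (12·2/12.5)² = 3.6864.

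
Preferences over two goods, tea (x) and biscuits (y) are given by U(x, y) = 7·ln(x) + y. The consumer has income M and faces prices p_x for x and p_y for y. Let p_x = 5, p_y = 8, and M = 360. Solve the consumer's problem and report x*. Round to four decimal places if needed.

Set MRS = p_x/p_y: (7/x)/1 = p_x/p_y.
So x*(p_x,p_y) = 7·p_y/p_x, independent of income; and y* = (M − 7·p_y)/p_y.
At the given prices: x* = 7·8/5 = 11.2.

x* = 11.2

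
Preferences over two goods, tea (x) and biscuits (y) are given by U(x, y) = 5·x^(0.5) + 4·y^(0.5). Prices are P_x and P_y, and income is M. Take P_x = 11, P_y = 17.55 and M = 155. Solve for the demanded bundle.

x* = 10.0567, y* = 2.5285

MU_x ∝ 5·x^(-0.5), MU_y ∝ 4·y^(-0.5), so MRS = (5/4)·(y/x)^(0.5) = P_x/P_y.
Solve for the ratio: y/x = [(4/5)·P_x/P_y]^(2).
With the ratio pinned down, the budget gives x* = M/(P_x + P_y·(y/x)) and y* = (y/x)·x*.
Numerically y/x = 0.251427, so x* = 155/(11 + 17.55·0.251427) = 10.0567 and y* = 0.251427·10.0567 = 2.5285.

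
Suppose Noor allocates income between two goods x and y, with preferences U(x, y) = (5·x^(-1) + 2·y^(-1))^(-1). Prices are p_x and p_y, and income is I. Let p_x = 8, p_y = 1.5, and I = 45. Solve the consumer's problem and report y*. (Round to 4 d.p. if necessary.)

MU_x ∝ 5·x^(-2), MU_y ∝ 2·y^(-2), so MRS = (5/2)·(y/x)^(2) = p_x/p_y.
Solve for the ratio: y/x = [(2/5)·p_x/p_y]^(0.5).
With the ratio pinned down, the budget gives x* = I/(p_x + p_y·(y/x)) and y* = (y/x)·x*.
Numerically y/x = 1.460593, so x* = 45/(8 + 1.5·1.460593) = 4.4157 and y* = 1.460593·4.4157 = 6.4496.

y* = 6.4496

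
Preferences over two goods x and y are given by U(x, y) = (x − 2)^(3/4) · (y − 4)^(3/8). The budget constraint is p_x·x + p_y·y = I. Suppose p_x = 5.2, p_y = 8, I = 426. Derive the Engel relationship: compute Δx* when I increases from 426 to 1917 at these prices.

Let x' = x−2, y' = y−4. MRS = 2·y'/x' = p_x/p_y.
Substituting into the budget: x* = 2 + 2/3·(I − 2·p_x − 4·p_y)/p_x, and y* = 4 + 1/3·(…)/p_y.
Discretionary income = 426 − 2·5.2 − 4·8 = 383.6; x* = 2 + 2/3·383.6/5.2 = 51.1795.
At I' = 1917: x* = 242.3333. Change: 242.3333 − 51.1795 = 191.1538.

Δx* = 191.1538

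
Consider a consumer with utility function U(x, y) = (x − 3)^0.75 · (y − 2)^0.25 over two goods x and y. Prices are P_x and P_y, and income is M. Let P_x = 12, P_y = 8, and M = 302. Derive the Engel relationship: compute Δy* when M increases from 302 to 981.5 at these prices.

This is Cobb-Douglas in (x−3, y−2): tangency gives 0.75·P_y·(y−2) = 0.25·P_x·(x−3).
After buying the subsistence bundle (3, 2), a share 0.75 of the remaining income goes to x: x* = 3 + 0.75·(M − 3P_x − 2P_y)/P_x.
Discretionary income = 302 − 3·12 − 2·8 = 250; y* = 2 + 0.25·250/8 = 9.8125.
At M' = 981.5: y* = 31.0469. Change: 31.0469 − 9.8125 = 21.2344.

Δy* = 21.2344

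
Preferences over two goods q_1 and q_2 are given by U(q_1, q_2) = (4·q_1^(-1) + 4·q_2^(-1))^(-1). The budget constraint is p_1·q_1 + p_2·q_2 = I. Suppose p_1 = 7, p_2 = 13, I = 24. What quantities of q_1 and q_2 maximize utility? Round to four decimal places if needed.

q_1* = 1.4511, q_2* = 1.0648

MU_q_1 ∝ 4·q_1^(-2), MU_q_2 ∝ 4·q_2^(-2), so MRS = (q_2/q_1)^(2) = p_1/p_2.
Hence q_2/q_1 = (p_1/p_2)^(1/(2)), i.e. raised to the 0.5 power.
Substitute q_2 = (q_2/q_1)·q_1 into the budget: q_1* = I/(p_1 + p_2·(q_2/q_1)).
Numerically q_2/q_1 = 0.733799, so q_1* = 24/(7 + 13·0.733799) = 1.4511 and q_2* = 0.733799·1.4511 = 1.0648.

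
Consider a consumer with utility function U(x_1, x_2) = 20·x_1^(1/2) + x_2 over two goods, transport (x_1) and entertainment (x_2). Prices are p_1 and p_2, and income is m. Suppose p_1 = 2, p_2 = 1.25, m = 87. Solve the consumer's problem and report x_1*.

x_1* = 39.0625

Set MRS = p_1/p_2: 10·x_1^(−1/2) = p_1/p_2.
Thus x_1* = (10·p_2/p_1)² — independent of m — with the rest of income spent on x_2.
Plugging in: x_1* = (10·1.25/2)² = 39.0625.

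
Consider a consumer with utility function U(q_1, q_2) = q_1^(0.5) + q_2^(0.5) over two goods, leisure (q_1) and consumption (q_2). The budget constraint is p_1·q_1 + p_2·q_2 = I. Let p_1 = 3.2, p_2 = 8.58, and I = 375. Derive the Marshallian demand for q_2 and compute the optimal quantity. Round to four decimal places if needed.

q_2* = 11.8727

MU_q_1 ∝ q_1^(-0.5), MU_q_2 ∝ q_2^(-0.5), so MRS = (q_2/q_1)^(0.5) = p_1/p_2.
Solve for the ratio: q_2/q_1 = [p_1/p_2]^(2).
With the ratio pinned down, the budget gives q_1* = I/(p_1 + p_2·(q_2/q_1)) and q_2* = (q_2/q_1)·q_1*.
Numerically q_2/q_1 = 0.139099, so q_1* = 375/(3.2 + 8.58·0.139099) = 85.3539 and q_2* = 0.139099·85.3539 = 11.8727.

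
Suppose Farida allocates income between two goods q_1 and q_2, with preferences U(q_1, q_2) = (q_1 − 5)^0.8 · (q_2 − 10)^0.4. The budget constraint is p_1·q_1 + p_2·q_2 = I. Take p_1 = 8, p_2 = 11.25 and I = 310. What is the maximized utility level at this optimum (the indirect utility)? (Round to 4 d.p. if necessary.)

V = 14.5239

Substituting into the budget: q_1* = 5 + 2/3·(I − 5·p_1 − 10·p_2)/p_1, and q_2* = 10 + 1/3·(…)/p_2.
Discretionary income = 310 − 5·8 − 10·11.25 = 157.5; q_1* = 5 + 2/3·157.5/8 = 18.125; q_2* = 10 + 1/3·157.5/11.25 = 14.6667.
Utility at the optimum: U(18.125, 14.6667) = 14.5239.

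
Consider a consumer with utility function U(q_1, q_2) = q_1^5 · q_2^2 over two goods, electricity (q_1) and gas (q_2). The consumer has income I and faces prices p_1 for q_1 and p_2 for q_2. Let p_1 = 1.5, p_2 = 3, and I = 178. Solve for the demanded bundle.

Demand: q_1*(p_1,p_2,I) = 5/7·I/p_1 and q_2* = 2/7·I/p_2.
At p_1=1.5, p_2=3, I=178: q_1* = 5/7·178/1.5 = 84.7619, q_2* = 16.9524.

q_1* = 84.7619, q_2* = 16.9524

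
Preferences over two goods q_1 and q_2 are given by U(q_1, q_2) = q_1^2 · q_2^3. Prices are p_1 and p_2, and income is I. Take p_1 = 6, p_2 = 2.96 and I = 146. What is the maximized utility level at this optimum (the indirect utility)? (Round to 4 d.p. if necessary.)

V = 2455615.5722

The MRS is (2/3)·q_2/q_1. Set MRS = p_1/p_2.
Rearranging, p_2·q_2 = (3/2)·p_1·q_1. Substituting into the budget gives p_1·q_1·(1 + (3/2)) = I.
Demand: q_1*(p_1,p_2,I) = 0.4·I/p_1 and q_2* = 0.6·I/p_2.
At p_1=6, p_2=2.96, I=146: q_1* = 0.4·146/6 = 9.7333, q_2* = 29.5946.
Utility at the optimum: U(9.7333, 29.5946) = 2455615.5722.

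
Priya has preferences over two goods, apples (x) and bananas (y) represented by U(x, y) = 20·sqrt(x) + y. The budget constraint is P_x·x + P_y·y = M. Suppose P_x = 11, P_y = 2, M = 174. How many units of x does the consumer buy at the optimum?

Set MRS = P_x/P_y: 10·x^(−1/2) = P_x/P_y.
Solve: √x = 10·P_y/P_x, so x*(P_x,P_y) = (10·P_y/P_x)², and y* = (M − P_x·x*)/P_y.
Plugging in: x* = (10·2/11)² = 3.3058.

x* = 3.3058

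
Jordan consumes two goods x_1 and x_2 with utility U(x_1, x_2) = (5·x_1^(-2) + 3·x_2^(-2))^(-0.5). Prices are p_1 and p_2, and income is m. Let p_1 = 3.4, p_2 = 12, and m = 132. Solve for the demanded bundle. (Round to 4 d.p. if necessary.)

x_1* = 13.1375, x_2* = 7.2777

Numerically x_2/x_1 = 0.553966, so x_1* = 132/(3.4 + 12·0.553966) = 13.1375 and x_2* = 0.553966·13.1375 = 7.2777.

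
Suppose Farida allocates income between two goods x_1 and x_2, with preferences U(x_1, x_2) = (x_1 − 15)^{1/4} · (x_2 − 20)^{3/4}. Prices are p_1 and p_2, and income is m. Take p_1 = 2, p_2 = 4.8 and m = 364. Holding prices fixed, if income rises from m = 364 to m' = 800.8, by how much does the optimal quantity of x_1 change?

Δx_1* = 54.6

This is Cobb-Douglas in (x_1−15, x_2−20): tangency gives 0.25·p_2·(x_2−20) = 0.75·p_1·(x_1−15).
After buying the subsistence bundle (15, 20), a share 0.25 of the remaining income goes to x_1: x_1* = 15 + 0.25·(m − 15p_1 − 20p_2)/p_1.
Discretionary income = 364 − 15·2 − 20·4.8 = 238; x_1* = 15 + 0.25·238/2 = 44.75.
At m' = 800.8: x_1* = 99.35. Change: 99.35 − 44.75 = 54.6.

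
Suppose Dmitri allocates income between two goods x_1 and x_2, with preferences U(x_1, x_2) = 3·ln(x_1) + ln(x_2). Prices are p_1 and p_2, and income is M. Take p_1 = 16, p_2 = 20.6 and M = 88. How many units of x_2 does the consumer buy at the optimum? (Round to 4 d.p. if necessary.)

Tangency: MRS = 3·x_2/x_1 = p_1/p_2.
Rearranging, p_2·x_2 = (1/3)·p_1·x_1. Substituting into the budget gives p_1·x_1·(1 + (1/3)) = M.
Demand: x_1*(p_1,p_2,M) = 0.75·M/p_1 and x_2* = 0.25·M/p_2.
At p_1=16, p_2=20.6, M=88: x_2* = 0.25·88/20.6 = 1.068.

x_2* = 1.068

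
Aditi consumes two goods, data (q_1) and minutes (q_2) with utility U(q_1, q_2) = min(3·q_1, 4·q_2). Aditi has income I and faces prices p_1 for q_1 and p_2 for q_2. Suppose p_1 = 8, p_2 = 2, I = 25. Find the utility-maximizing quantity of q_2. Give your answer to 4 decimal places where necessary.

With perfect complements, no substitution: consume in ratio q_1:q_2 = 4:3.
Budget: p_1·q_1 + p_2·(3/4)·q_1 = I, so (4·p_1 + 3·p_2)·q_1 = 4·I.
Demand: q_1*(p_1,p_2,I) = 4·I/(4·p_1 + 3·p_2), q_2* = 3·I/(4·p_1 + 3·p_2).
Here 4·8 + 3·2 = 38, giving q_2* = 1.9737.

q_2* = 1.9737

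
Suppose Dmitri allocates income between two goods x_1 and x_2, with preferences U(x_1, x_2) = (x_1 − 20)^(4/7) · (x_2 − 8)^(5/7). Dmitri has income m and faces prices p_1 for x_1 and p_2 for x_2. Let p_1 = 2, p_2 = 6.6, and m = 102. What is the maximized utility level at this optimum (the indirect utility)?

Let x_1' = x_1−20, x_2' = x_2−8. MRS = (4/5)·x_2'/x_1' = p_1/p_2.
Substituting into the budget: x_1* = 20 + 4/9·(m − 20·p_1 − 8·p_2)/p_1, and x_2* = 8 + 5/9·(…)/p_2.
Discretionary income = 102 − 20·2 − 8·6.6 = 9.2; x_1* = 20 + 4/9·9.2/2 = 22.0444; x_2* = 8 + 5/9·9.2/6.6 = 8.7744.
Utility at the optimum: U(22.0444, 8.7744) = 1.2536.

V = 1.2536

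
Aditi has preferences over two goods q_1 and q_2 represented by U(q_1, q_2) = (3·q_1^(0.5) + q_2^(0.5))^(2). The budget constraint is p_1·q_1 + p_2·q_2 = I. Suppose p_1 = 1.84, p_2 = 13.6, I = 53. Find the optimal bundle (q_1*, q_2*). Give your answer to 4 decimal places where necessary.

MU_q_1 ∝ 3·q_1^(-0.5), MU_q_2 ∝ q_2^(-0.5), so MRS = 3·(q_2/q_1)^(0.5) = p_1/p_2.
Hence q_2/q_1 = ((1/3)·p_1/p_2)^(1/(0.5)), i.e. raised to the 2 power.
With the ratio pinned down, the budget gives q_1* = I/(p_1 + p_2·(q_2/q_1)) and q_2* = (q_2/q_1)·q_1*.
Numerically q_2/q_1 = 0.002034, so q_1* = 53/(1.84 + 13.6·0.002034) = 28.3778 and q_2* = 0.002034·28.3778 = 0.0577.

q_1* = 28.3778, q_2* = 0.0577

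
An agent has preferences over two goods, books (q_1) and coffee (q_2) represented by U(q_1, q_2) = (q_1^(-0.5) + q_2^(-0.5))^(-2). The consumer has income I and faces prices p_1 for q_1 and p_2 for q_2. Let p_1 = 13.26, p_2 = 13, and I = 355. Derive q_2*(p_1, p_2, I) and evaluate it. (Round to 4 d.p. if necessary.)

With the ratio pinned down, the budget gives q_1* = I/(p_1 + p_2·(q_2/q_1)) and q_2* = (q_2/q_1)·q_1*.
Numerically q_2/q_1 = 1.013289, so q_1* = 355/(13.26 + 13·1.013289) = 13.4303 and q_2* = 1.013289·13.4303 = 13.6088.

q_2* = 13.6088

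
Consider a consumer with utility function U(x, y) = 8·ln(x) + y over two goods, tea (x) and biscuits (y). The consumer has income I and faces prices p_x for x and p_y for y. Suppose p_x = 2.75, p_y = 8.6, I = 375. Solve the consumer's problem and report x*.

So x*(p_x,p_y) = 8·p_y/p_x, independent of income; and y* = (I − 8·p_y)/p_y.
At the given prices: x* = 8·8.6/2.75 = 25.0182.

x* = 25.0182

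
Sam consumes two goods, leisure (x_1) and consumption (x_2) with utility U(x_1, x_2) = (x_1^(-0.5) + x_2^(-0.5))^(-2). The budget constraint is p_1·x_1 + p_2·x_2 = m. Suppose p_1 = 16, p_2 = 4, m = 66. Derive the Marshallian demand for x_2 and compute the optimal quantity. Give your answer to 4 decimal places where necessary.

Substitute x_2 = (x_2/x_1)·x_1 into the budget: x_1* = m/(p_1 + p_2·(x_2/x_1)).
Numerically x_2/x_1 = 2.519842, so x_1* = 66/(16 + 4·2.519842) = 2.5307 and x_2* = 2.519842·2.5307 = 6.3771.

x_2* = 6.3771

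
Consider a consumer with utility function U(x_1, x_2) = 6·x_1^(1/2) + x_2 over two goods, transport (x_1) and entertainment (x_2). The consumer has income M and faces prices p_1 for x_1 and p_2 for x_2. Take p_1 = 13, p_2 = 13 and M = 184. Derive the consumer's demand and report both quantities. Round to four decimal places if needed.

Solve: √x_1 = 3·p_2/p_1, so x_1*(p_1,p_2) = (3·p_2/p_1)², and x_2* = (M − p_1·x_1*)/p_2.
Plugging in: x_1* = (3·13/13)² = 9, x_2* = 5.1538.

x_1* = 9, x_2* = 5.1538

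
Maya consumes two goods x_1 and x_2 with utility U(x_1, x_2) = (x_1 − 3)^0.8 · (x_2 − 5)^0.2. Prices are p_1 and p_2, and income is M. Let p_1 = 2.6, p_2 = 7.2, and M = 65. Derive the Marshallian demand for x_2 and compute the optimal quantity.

x_2* = 5.5889

This is Cobb-Douglas in (x_1−3, x_2−5): tangency gives 0.8·p_2·(x_2−5) = 0.2·p_1·(x_1−3).
After buying the subsistence bundle (3, 5), a share 0.8 of the remaining income goes to x_1: x_1* = 3 + 0.8·(M − 3p_1 − 5p_2)/p_1.
Discretionary income = 65 − 3·2.6 − 5·7.2 = 21.2; x_2* = 5 + 0.2·21.2/7.2 = 5.5889.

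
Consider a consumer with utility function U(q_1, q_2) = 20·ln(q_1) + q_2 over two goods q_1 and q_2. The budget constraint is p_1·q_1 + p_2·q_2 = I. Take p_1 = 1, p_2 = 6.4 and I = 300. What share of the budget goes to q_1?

MU_q_1 = 20/q_1, MU_q_2 = 1. Tangency: 20/q_1 = p_1/p_2.
So q_1*(p_1,p_2) = 20·p_2/p_1, independent of income; and q_2* = (I − 20·p_2)/p_2.
At the given prices: q_1* = 20·6.4/1 = 128, and q_2* = 26.875.
Expenditure on q_1: 1·128 = 128; share = 0.4267.

share on q_1 = 0.4267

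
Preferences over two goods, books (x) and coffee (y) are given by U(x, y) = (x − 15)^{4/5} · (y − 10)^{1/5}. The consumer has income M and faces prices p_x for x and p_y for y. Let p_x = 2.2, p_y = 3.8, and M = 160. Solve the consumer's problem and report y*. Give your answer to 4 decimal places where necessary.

y* = 14.6842

This is Cobb-Douglas in (x−15, y−10): tangency gives 0.8·p_y·(y−10) = 0.2·p_x·(x−15).
Substituting into the budget: x* = 15 + 0.8·(M − 15·p_x − 10·p_y)/p_x, and y* = 10 + 0.2·(…)/p_y.
Discretionary income = 160 − 15·2.2 − 10·3.8 = 89; y* = 10 + 0.2·89/3.8 = 14.6842.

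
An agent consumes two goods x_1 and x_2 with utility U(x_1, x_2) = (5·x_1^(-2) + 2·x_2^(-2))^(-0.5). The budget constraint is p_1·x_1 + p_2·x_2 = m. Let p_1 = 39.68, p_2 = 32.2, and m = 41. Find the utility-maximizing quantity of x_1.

x_1* = 0.6296

Numerically x_2/x_1 = 0.789936, so x_1* = 41/(39.68 + 32.2·0.789936) = 0.6296.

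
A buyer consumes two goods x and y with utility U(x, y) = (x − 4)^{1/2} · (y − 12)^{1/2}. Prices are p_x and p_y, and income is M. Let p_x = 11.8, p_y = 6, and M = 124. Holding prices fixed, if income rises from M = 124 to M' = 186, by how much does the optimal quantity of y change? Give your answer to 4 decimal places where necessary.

Δy* = 5.1667

Let x' = x−4, y' = y−12. MRS = y'/x' = p_x/p_y.
Substituting into the budget: x* = 4 + 0.5·(M − 4·p_x − 12·p_y)/p_x, and y* = 12 + 0.5·(…)/p_y.
Discretionary income = 124 − 4·11.8 − 12·6 = 4.8; y* = 12 + 0.5·4.8/6 = 12.4.
At M' = 186: y* = 17.5667. Change: 17.5667 − 12.4 = 5.1667.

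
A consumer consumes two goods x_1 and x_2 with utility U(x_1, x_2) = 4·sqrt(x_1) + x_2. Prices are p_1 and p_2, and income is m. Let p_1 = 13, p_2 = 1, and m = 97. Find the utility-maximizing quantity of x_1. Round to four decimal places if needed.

Plugging in: x_1* = (2·1/13)² = 0.0237.

x_1* = 0.0237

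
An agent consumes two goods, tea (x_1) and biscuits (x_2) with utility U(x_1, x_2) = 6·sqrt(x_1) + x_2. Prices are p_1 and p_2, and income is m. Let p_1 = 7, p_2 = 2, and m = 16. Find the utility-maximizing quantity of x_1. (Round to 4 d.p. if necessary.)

x_1* = 0.7347

Utility is quasi-linear in x_2; the FOC for x_1 is 3/√x_1 = p_1/p_2.
Thus x_1* = (3·p_2/p_1)² — independent of m — with the rest of income spent on x_2.
Plugging in: x_1* = (3·2/7)² = 0.7347.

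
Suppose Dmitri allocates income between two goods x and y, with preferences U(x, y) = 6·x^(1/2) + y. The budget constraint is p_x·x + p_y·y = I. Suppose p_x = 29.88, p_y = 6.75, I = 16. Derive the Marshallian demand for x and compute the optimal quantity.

x* = 0.4593

MU_x = 3/√x, MU_y = 1. Tangency: 3/√x = p_x/p_y.
Solve: √x = 3·p_y/p_x, so x*(p_x,p_y) = (3·p_y/p_x)², and y* = (I − p_x·x*)/p_y.
Plugging in: x* = (3·6.75/29.88)² = 0.4593.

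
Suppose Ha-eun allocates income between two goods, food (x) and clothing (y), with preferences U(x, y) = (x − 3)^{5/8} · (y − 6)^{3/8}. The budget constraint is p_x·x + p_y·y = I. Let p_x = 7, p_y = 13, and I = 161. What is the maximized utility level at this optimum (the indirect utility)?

V = 3.6238

Let x' = x−3, y' = y−6. MRS = (5/3)·y'/x' = p_x/p_y.
After buying the subsistence bundle (3, 6), a share 0.625 of the remaining income goes to x: x* = 3 + 0.625·(I − 3p_x − 6p_y)/p_x.
Discretionary income = 161 − 3·7 − 6·13 = 62; x* = 3 + 0.625·62/7 = 8.5357; y* = 6 + 0.375·62/13 = 7.7885.
Utility at the optimum: U(8.5357, 7.7885) = 3.6238.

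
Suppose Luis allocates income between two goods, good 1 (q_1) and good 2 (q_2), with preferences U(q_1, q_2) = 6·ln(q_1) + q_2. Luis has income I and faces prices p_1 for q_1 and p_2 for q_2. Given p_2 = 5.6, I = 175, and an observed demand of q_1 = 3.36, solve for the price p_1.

p_1 = 10

Set MRS = p_1/p_2: (6/q_1)/1 = p_1/p_2.
So q_1*(p_1,p_2) = 6·p_2/p_1, independent of income; and q_2* = (I − 6·p_2)/p_2.
Set q_1* = 3.36 in the demand function and solve for p_1: p_1 = 10.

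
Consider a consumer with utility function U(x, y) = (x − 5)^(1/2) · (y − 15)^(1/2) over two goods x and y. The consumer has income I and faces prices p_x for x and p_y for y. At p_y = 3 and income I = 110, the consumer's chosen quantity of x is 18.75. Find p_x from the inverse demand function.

p_x = 2

This is Cobb-Douglas in (x−5, y−15): tangency gives 0.5·p_y·(y−15) = 0.5·p_x·(x−5).
After buying the subsistence bundle (5, 15), a share 0.5 of the remaining income goes to x: x* = 5 + 0.5·(I − 5p_x − 15p_y)/p_x.
Set x* = 18.75 in the demand function and solve for p_x: p_x = 2.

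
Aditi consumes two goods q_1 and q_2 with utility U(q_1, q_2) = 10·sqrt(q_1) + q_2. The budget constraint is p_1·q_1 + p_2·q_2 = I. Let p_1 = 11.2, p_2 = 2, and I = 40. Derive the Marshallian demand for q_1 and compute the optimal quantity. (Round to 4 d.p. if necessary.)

Set MRS = p_1/p_2: 5·q_1^(−1/2) = p_1/p_2.
Solve: √q_1 = 5·p_2/p_1, so q_1*(p_1,p_2) = (5·p_2/p_1)², and q_2* = (I − p_1·q_1*)/p_2.
Plugging in: q_1* = (5·2/11.2)² = 0.7972.

q_1* = 0.7972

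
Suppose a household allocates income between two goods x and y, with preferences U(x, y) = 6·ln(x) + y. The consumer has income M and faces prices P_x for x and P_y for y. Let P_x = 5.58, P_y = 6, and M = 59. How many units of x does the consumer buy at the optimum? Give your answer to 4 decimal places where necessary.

Set MRS = P_x/P_y: (6/x)/1 = P_x/P_y.
So x*(P_x,P_y) = 6·P_y/P_x, independent of income; and y* = (M − 6·P_y)/P_y.
At the given prices: x* = 6·6/5.58 = 6.4516.

x* = 6.4516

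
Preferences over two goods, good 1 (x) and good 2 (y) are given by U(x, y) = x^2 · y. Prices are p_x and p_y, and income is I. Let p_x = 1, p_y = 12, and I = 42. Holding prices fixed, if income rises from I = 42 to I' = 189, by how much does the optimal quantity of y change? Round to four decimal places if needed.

Δy* = 4.0833

MU_x/MU_y = (2·y)/(x); tangency sets this equal to p_x/p_y.
Rearranging, p_y·y = (1/2)·p_x·x. Substituting into the budget gives p_x·x·(1 + (1/2)) = I.
Demand: x*(p_x,p_y,I) = 2/3·I/p_x and y* = 1/3·I/p_y.
At p_x=1, p_y=12, I=42: y* = 1/3·42/12 = 1.1667.
At I' = 189: y* = 5.25. Change: 5.25 − 1.1667 = 4.0833.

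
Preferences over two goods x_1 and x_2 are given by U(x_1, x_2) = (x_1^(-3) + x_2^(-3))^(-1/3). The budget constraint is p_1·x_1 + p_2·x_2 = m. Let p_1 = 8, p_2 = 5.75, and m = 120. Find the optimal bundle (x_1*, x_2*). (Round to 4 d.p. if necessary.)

From the CES first-order condition, (x_2/x_1)^(4) = p_1/p_2.
Solve for the ratio: x_2/x_1 = [p_1/p_2]^(0.25).
With the ratio pinned down, the budget gives x_1* = m/(p_1 + p_2·(x_2/x_1)) and x_2* = (x_2/x_1)·x_1*.
Numerically x_2/x_1 = 1.086064, so x_1* = 120/(8 + 5.75·1.086064) = 8.4241 and x_2* = 1.086064·8.4241 = 9.1491.

x_1* = 8.4241, x_2* = 9.1491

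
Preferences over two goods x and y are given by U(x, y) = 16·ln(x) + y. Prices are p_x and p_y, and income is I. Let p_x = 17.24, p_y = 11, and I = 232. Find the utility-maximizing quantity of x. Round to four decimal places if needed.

x* = 10.2088

At the given prices: x* = 16·11/17.24 = 10.2088.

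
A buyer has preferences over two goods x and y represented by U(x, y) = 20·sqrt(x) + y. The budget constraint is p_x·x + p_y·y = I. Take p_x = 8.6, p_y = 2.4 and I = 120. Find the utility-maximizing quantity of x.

Thus x* = (10·p_y/p_x)² — independent of I — with the rest of income spent on y.
Plugging in: x* = (10·2.4/8.6)² = 7.788.

x* = 7.788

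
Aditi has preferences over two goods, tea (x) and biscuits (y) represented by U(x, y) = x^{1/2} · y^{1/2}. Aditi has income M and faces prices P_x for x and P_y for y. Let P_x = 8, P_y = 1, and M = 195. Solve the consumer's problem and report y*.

At P_x=8, P_y=1, M=195: y* = 0.5·195/1 = 97.5.

y* = 97.5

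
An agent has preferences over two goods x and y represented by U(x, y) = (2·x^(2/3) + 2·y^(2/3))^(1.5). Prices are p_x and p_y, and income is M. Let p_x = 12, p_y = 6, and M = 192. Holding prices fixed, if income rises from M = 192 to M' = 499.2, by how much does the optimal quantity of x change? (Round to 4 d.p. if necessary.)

Δx* = 5.12

MU_x ∝ 2·x^(-1/3), MU_y ∝ 2·y^(-1/3), so MRS = (y/x)^(1/3) = p_x/p_y.
Solve for the ratio: y/x = [p_x/p_y]^(3).
Substitute y = (y/x)·x into the budget: x* = M/(p_x + p_y·(y/x)).
Numerically y/x = 8, so x* = 192/(12 + 6·8) = 3.2.
At M' = 499.2: x* = 8.32. Change: 8.32 − 3.2 = 5.12.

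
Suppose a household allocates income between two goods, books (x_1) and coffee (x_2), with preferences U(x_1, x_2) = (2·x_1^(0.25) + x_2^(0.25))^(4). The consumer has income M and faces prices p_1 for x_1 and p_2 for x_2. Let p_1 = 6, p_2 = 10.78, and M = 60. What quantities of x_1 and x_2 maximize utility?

Substitute x_2 = (x_2/x_1)·x_1 into the budget: x_1* = M/(p_1 + p_2·(x_2/x_1)).
Numerically x_2/x_1 = 0.181692, so x_1* = 60/(6 + 10.78·0.181692) = 7.539 and x_2* = 0.181692·7.539 = 1.3698.

x_1* = 7.539, x_2* = 1.3698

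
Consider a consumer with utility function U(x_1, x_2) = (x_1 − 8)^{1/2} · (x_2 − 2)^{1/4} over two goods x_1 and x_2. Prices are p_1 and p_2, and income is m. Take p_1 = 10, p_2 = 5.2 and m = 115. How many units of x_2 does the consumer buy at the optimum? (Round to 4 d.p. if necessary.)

Substituting into the budget: x_1* = 8 + 2/3·(m − 8·p_1 − 2·p_2)/p_1, and x_2* = 2 + 1/3·(…)/p_2.
Discretionary income = 115 − 8·10 − 2·5.2 = 24.6; x_2* = 2 + 1/3·24.6/5.2 = 3.5769.

x_2* = 3.5769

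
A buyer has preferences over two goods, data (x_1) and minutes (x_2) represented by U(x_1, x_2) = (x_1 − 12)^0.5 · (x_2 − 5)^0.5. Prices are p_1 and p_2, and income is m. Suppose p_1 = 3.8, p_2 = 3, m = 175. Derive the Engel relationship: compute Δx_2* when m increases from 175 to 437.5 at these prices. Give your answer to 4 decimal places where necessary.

Δx_2* = 43.75

Let x_1' = x_1−12, x_2' = x_2−5. MRS = x_2'/x_1' = p_1/p_2.
Substituting into the budget: x_1* = 12 + 0.5·(m − 12·p_1 − 5·p_2)/p_1, and x_2* = 5 + 0.5·(…)/p_2.
Discretionary income = 175 − 12·3.8 − 5·3 = 114.4; x_2* = 5 + 0.5·114.4/3 = 24.0667.
At m' = 437.5: x_2* = 67.8167. Change: 67.8167 − 24.0667 = 43.75.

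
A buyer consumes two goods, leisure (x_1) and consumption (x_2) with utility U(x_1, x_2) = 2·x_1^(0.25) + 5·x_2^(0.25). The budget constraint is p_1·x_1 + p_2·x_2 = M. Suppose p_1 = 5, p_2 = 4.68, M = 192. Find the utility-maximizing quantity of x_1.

MRS = MU_x_1/MU_x_2 = (2/5)·(x_2/x_1)^(0.75). Set equal to p_1/p_2.
Solve for the ratio: x_2/x_1 = [(5/2)·p_1/p_2]^(4/3).
Substitute x_2 = (x_2/x_1)·x_1 into the budget: x_1* = M/(p_1 + p_2·(x_2/x_1)).
Numerically x_2/x_1 = 3.70583, so x_1* = 192/(5 + 4.68·3.70583) = 8.5932.

x_1* = 8.5932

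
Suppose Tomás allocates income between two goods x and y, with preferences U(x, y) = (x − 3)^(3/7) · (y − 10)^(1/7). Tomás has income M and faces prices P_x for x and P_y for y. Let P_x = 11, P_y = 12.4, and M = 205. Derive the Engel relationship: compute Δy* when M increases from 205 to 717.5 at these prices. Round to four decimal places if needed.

Δy* = 10.3327

Substituting into the budget: x* = 3 + 0.75·(M − 3·P_x − 10·P_y)/P_x, and y* = 10 + 0.25·(…)/P_y.
Discretionary income = 205 − 3·11 − 10·12.4 = 48; y* = 10 + 0.25·48/12.4 = 10.9677.
At M' = 717.5: y* = 21.3004. Change: 21.3004 − 10.9677 = 10.3327.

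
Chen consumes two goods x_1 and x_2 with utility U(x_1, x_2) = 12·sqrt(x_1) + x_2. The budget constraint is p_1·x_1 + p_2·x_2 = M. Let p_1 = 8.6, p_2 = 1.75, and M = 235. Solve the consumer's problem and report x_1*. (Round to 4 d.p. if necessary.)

x_1* = 1.4907

Solve: √x_1 = 6·p_2/p_1, so x_1*(p_1,p_2) = (6·p_2/p_1)², and x_2* = (M − p_1·x_1*)/p_2.
Plugging in: x_1* = (6·1.75/8.6)² = 1.4907.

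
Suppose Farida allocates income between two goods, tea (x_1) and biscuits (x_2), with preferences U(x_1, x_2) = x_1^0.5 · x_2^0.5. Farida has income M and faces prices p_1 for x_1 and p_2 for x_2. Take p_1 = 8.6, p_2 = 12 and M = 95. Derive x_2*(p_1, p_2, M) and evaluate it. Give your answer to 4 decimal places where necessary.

Tangency: MRS = x_2/x_1 = p_1/p_2.
So 0.5·p_2·x_2 = 0.5·p_1·x_1; combined with the budget, a share 0.5 of income goes to x_1.
Demand: x_1*(p_1,p_2,M) = 0.5·M/p_1 and x_2* = 0.5·M/p_2.
At p_1=8.6, p_2=12, M=95: x_2* = 0.5·95/12 = 3.9583.

x_2* = 3.9583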